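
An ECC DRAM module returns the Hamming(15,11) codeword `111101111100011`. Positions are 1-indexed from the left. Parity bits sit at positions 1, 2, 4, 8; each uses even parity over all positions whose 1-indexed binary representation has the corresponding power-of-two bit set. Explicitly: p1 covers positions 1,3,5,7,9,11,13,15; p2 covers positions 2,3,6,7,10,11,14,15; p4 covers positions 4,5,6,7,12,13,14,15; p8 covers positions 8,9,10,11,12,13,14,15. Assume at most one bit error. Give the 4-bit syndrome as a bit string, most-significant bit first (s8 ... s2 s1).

s1: b1⊕b3⊕b5⊕b7⊕b9⊕b11⊕b13⊕b15 = 1⊕1⊕0⊕1⊕1⊕0⊕0⊕1 = 1
s2: b2⊕b3⊕b6⊕b7⊕b10⊕b11⊕b14⊕b15 = 1⊕1⊕1⊕1⊕1⊕0⊕1⊕1 = 1
s4: b4⊕b5⊕b6⊕b7⊕b12⊕b13⊕b14⊕b15 = 1⊕0⊕1⊕1⊕0⊕0⊕1⊕1 = 1
s8: b8⊕b9⊕b10⊕b11⊕b12⊕b13⊕b14⊕b15 = 1⊕1⊕1⊕0⊕0⊕0⊕1⊕1 = 1
Syndrome (s8...s1) = 1111 → position 15.

1111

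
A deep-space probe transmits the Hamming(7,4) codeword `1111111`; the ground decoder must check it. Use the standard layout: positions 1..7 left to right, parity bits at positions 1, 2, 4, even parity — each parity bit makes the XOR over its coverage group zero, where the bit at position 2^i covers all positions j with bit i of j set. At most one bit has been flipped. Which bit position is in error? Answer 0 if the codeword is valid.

s1: b1⊕b3⊕b5⊕b7 = 1⊕1⊕1⊕1 = 0
s2: b2⊕b3⊕b6⊕b7 = 1⊕1⊕1⊕1 = 0
s4: b4⊕b5⊕b6⊕b7 = 1⊕1⊕1⊕1 = 0
Syndrome (s4...s1) = 000 → position 0 (no error).

0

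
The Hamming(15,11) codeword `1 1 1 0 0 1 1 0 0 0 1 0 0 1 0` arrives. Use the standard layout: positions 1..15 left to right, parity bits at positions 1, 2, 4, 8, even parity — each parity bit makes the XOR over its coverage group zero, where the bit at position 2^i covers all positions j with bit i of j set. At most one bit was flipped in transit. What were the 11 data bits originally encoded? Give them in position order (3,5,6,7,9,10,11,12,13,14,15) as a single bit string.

s1: b1⊕b3⊕b5⊕b7⊕b9⊕b11⊕b13⊕b15 = 1⊕1⊕0⊕1⊕0⊕1⊕0⊕0 = 0
s2: b2⊕b3⊕b6⊕b7⊕b10⊕b11⊕b14⊕b15 = 1⊕1⊕1⊕1⊕0⊕1⊕1⊕0 = 0
s4: b4⊕b5⊕b6⊕b7⊕b12⊕b13⊕b14⊕b15 = 0⊕0⊕1⊕1⊕0⊕0⊕1⊕0 = 1
s8: b8⊕b9⊕b10⊕b11⊕b12⊕b13⊕b14⊕b15 = 0⊕0⊕0⊕1⊕0⊕0⊕1⊕0 = 0
Syndrome (s8...s1) = 0100 → position 4.
Flip bit 4: corrected codeword = 111101100010010
Data bits at positions 3,5,6,7,9,10,11,12,13,14,15: 10110010010

10110010010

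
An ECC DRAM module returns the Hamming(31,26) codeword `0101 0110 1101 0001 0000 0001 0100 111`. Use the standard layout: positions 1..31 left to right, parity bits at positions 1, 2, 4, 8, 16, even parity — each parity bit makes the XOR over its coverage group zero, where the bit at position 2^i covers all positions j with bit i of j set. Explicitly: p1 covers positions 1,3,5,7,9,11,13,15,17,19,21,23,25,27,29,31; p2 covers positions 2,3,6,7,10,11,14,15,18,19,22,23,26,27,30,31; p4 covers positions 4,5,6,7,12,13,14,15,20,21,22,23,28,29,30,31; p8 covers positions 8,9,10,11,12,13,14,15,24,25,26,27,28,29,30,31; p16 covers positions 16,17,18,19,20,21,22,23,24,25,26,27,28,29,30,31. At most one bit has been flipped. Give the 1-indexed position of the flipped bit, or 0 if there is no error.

s1: b1⊕b3⊕b5⊕b7⊕b9⊕b11⊕b13⊕b15⊕b17⊕b19⊕b21⊕b23⊕b25⊕b27⊕b29⊕b31 = 0⊕0⊕0⊕1⊕1⊕0⊕0⊕0⊕0⊕0⊕0⊕0⊕0⊕0⊕1⊕1 = 0
s2: b2⊕b3⊕b6⊕b7⊕b10⊕b11⊕b14⊕b15⊕b18⊕b19⊕b22⊕b23⊕b26⊕b27⊕b30⊕b31 = 1⊕0⊕1⊕1⊕1⊕0⊕0⊕0⊕0⊕0⊕0⊕0⊕1⊕0⊕1⊕1 = 1
s4: b4⊕b5⊕b6⊕b7⊕b12⊕b13⊕b14⊕b15⊕b20⊕b21⊕b22⊕b23⊕b28⊕b29⊕b30⊕b31 = 1⊕0⊕1⊕1⊕1⊕0⊕0⊕0⊕0⊕0⊕0⊕0⊕0⊕1⊕1⊕1 = 1
s8: b8⊕b9⊕b10⊕b11⊕b12⊕b13⊕b14⊕b15⊕b24⊕b25⊕b26⊕b27⊕b28⊕b29⊕b30⊕b31 = 0⊕1⊕1⊕0⊕1⊕0⊕0⊕0⊕1⊕0⊕1⊕0⊕0⊕1⊕1⊕1 = 0
s16: b16⊕b17⊕b18⊕b19⊕b20⊕b21⊕b22⊕b23⊕b24⊕b25⊕b26⊕b27⊕b28⊕b29⊕b30⊕b31 = 1⊕0⊕0⊕0⊕0⊕0⊕0⊕0⊕1⊕0⊕1⊕0⊕0⊕1⊕1⊕1 = 0
Syndrome (s16...s1) = 00110 → position 6.

6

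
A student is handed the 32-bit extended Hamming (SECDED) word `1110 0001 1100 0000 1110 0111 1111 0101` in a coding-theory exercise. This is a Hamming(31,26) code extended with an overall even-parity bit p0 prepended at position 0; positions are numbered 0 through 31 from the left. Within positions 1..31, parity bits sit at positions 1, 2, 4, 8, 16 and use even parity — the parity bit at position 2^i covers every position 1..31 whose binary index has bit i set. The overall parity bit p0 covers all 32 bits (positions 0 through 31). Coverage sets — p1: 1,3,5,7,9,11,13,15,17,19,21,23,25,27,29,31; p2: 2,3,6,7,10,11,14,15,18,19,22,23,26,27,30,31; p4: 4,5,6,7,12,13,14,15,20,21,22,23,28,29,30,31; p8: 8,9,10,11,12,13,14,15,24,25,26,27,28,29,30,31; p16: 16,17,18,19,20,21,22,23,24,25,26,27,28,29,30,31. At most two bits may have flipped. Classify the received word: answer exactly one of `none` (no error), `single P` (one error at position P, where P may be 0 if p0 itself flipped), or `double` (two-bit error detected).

none

s1: b1⊕b3⊕b5⊕b7⊕b9⊕b11⊕b13⊕b15⊕b17⊕b19⊕b21⊕b23⊕b25⊕b27⊕b29⊕b31 = 1⊕0⊕0⊕1⊕1⊕0⊕0⊕0⊕1⊕0⊕1⊕1⊕1⊕1⊕1⊕1 = 0
s2: b2⊕b3⊕b6⊕b7⊕b10⊕b11⊕b14⊕b15⊕b18⊕b19⊕b22⊕b23⊕b26⊕b27⊕b30⊕b31 = 1⊕0⊕0⊕1⊕0⊕0⊕0⊕0⊕1⊕0⊕1⊕1⊕1⊕1⊕0⊕1 = 0
s4: b4⊕b5⊕b6⊕b7⊕b12⊕b13⊕b14⊕b15⊕b20⊕b21⊕b22⊕b23⊕b28⊕b29⊕b30⊕b31 = 0⊕0⊕0⊕1⊕0⊕0⊕0⊕0⊕0⊕1⊕1⊕1⊕0⊕1⊕0⊕1 = 0
s8: b8⊕b9⊕b10⊕b11⊕b12⊕b13⊕b14⊕b15⊕b24⊕b25⊕b26⊕b27⊕b28⊕b29⊕b30⊕b31 = 1⊕1⊕0⊕0⊕0⊕0⊕0⊕0⊕1⊕1⊕1⊕1⊕0⊕1⊕0⊕1 = 0
s16: b16⊕b17⊕b18⊕b19⊕b20⊕b21⊕b22⊕b23⊕b24⊕b25⊕b26⊕b27⊕b28⊕b29⊕b30⊕b31 = 1⊕1⊕1⊕0⊕0⊕1⊕1⊕1⊕1⊕1⊕1⊕1⊕0⊕1⊕0⊕1 = 0
Syndrome (s16...s1) = 00000 → position 0 (no error).
Overall parity (XOR of all 32 bits, including p0): 1⊕1⊕1⊕0⊕0⊕0⊕0⊕1⊕1⊕1⊕0⊕0⊕0⊕0⊕0⊕0⊕1⊕1⊕1⊕0⊕0⊕1⊕1⊕1⊕1⊕1⊕1⊕1⊕0⊕1⊕0⊕1 = 0
Overall=0, syndrome position=0 → no error.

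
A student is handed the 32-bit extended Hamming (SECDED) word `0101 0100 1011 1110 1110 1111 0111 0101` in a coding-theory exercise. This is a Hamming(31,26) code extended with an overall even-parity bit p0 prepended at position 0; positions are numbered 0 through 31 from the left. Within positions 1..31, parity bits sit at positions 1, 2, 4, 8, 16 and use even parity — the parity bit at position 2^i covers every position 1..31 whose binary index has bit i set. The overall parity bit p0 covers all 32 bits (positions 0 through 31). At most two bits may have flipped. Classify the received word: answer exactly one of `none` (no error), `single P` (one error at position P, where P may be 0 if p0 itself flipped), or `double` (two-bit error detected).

s1: b1⊕b3⊕b5⊕b7⊕b9⊕b11⊕b13⊕b15⊕b17⊕b19⊕b21⊕b23⊕b25⊕b27⊕b29⊕b31 = 1⊕1⊕1⊕0⊕0⊕1⊕1⊕0⊕1⊕0⊕1⊕1⊕1⊕1⊕1⊕1 = 0
s2: b2⊕b3⊕b6⊕b7⊕b10⊕b11⊕b14⊕b15⊕b18⊕b19⊕b22⊕b23⊕b26⊕b27⊕b30⊕b31 = 0⊕1⊕0⊕0⊕1⊕1⊕1⊕0⊕1⊕0⊕1⊕1⊕1⊕1⊕0⊕1 = 0
s4: b4⊕b5⊕b6⊕b7⊕b12⊕b13⊕b14⊕b15⊕b20⊕b21⊕b22⊕b23⊕b28⊕b29⊕b30⊕b31 = 0⊕1⊕0⊕0⊕1⊕1⊕1⊕0⊕1⊕1⊕1⊕1⊕0⊕1⊕0⊕1 = 0
s8: b8⊕b9⊕b10⊕b11⊕b12⊕b13⊕b14⊕b15⊕b24⊕b25⊕b26⊕b27⊕b28⊕b29⊕b30⊕b31 = 1⊕0⊕1⊕1⊕1⊕1⊕1⊕0⊕0⊕1⊕1⊕1⊕0⊕1⊕0⊕1 = 1
s16: b16⊕b17⊕b18⊕b19⊕b20⊕b21⊕b22⊕b23⊕b24⊕b25⊕b26⊕b27⊕b28⊕b29⊕b30⊕b31 = 1⊕1⊕1⊕0⊕1⊕1⊕1⊕1⊕0⊕1⊕1⊕1⊕0⊕1⊕0⊕1 = 0
Syndrome (s16...s1) = 01000 → position 8.
Overall parity (XOR of all 32 bits, including p0): 0⊕1⊕0⊕1⊕0⊕1⊕0⊕0⊕1⊕0⊕1⊕1⊕1⊕1⊕1⊕0⊕1⊕1⊕1⊕0⊕1⊕1⊕1⊕1⊕0⊕1⊕1⊕1⊕0⊕1⊕0⊕1 = 1
Overall=1, syndrome position=8 → single-bit error at position 8.

single 8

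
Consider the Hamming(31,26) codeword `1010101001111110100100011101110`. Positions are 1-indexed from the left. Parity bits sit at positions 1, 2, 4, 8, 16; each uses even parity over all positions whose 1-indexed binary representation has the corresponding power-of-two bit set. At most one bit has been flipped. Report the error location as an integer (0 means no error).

0

s1: b1⊕b3⊕b5⊕b7⊕b9⊕b11⊕b13⊕b15⊕b17⊕b19⊕b21⊕b23⊕b25⊕b27⊕b29⊕b31 = 1⊕1⊕1⊕1⊕0⊕1⊕1⊕1⊕1⊕0⊕0⊕0⊕1⊕0⊕1⊕0 = 0
s2: b2⊕b3⊕b6⊕b7⊕b10⊕b11⊕b14⊕b15⊕b18⊕b19⊕b22⊕b23⊕b26⊕b27⊕b30⊕b31 = 0⊕1⊕0⊕1⊕1⊕1⊕1⊕1⊕0⊕0⊕0⊕0⊕1⊕0⊕1⊕0 = 0
s4: b4⊕b5⊕b6⊕b7⊕b12⊕b13⊕b14⊕b15⊕b20⊕b21⊕b22⊕b23⊕b28⊕b29⊕b30⊕b31 = 0⊕1⊕0⊕1⊕1⊕1⊕1⊕1⊕1⊕0⊕0⊕0⊕1⊕1⊕1⊕0 = 0
s8: b8⊕b9⊕b10⊕b11⊕b12⊕b13⊕b14⊕b15⊕b24⊕b25⊕b26⊕b27⊕b28⊕b29⊕b30⊕b31 = 0⊕0⊕1⊕1⊕1⊕1⊕1⊕1⊕1⊕1⊕1⊕0⊕1⊕1⊕1⊕0 = 0
s16: b16⊕b17⊕b18⊕b19⊕b20⊕b21⊕b22⊕b23⊕b24⊕b25⊕b26⊕b27⊕b28⊕b29⊕b30⊕b31 = 0⊕1⊕0⊕0⊕1⊕0⊕0⊕0⊕1⊕1⊕1⊕0⊕1⊕1⊕1⊕0 = 0
Syndrome (s16...s1) = 00000 → position 0 (no error).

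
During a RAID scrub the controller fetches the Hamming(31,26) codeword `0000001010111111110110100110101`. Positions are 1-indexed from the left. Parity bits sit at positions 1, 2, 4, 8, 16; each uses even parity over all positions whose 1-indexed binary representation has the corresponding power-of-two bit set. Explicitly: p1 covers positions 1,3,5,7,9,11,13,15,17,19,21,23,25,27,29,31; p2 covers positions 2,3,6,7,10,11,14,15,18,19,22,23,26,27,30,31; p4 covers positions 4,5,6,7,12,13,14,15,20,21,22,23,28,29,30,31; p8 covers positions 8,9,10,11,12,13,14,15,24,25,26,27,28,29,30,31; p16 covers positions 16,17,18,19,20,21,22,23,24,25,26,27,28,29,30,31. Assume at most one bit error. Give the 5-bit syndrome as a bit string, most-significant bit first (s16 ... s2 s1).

s1: b1⊕b3⊕b5⊕b7⊕b9⊕b11⊕b13⊕b15⊕b17⊕b19⊕b21⊕b23⊕b25⊕b27⊕b29⊕b31 = 0⊕0⊕0⊕1⊕1⊕1⊕1⊕1⊕1⊕0⊕1⊕1⊕0⊕1⊕1⊕1 = 1
s2: b2⊕b3⊕b6⊕b7⊕b10⊕b11⊕b14⊕b15⊕b18⊕b19⊕b22⊕b23⊕b26⊕b27⊕b30⊕b31 = 0⊕0⊕0⊕1⊕0⊕1⊕1⊕1⊕1⊕0⊕0⊕1⊕1⊕1⊕0⊕1 = 1
s4: b4⊕b5⊕b6⊕b7⊕b12⊕b13⊕b14⊕b15⊕b20⊕b21⊕b22⊕b23⊕b28⊕b29⊕b30⊕b31 = 0⊕0⊕0⊕1⊕1⊕1⊕1⊕1⊕1⊕1⊕0⊕1⊕0⊕1⊕0⊕1 = 0
s8: b8⊕b9⊕b10⊕b11⊕b12⊕b13⊕b14⊕b15⊕b24⊕b25⊕b26⊕b27⊕b28⊕b29⊕b30⊕b31 = 0⊕1⊕0⊕1⊕1⊕1⊕1⊕1⊕0⊕0⊕1⊕1⊕0⊕1⊕0⊕1 = 0
s16: b16⊕b17⊕b18⊕b19⊕b20⊕b21⊕b22⊕b23⊕b24⊕b25⊕b26⊕b27⊕b28⊕b29⊕b30⊕b31 = 1⊕1⊕1⊕0⊕1⊕1⊕0⊕1⊕0⊕0⊕1⊕1⊕0⊕1⊕0⊕1 = 0
Syndrome (s16...s1) = 00011 → position 3.

00011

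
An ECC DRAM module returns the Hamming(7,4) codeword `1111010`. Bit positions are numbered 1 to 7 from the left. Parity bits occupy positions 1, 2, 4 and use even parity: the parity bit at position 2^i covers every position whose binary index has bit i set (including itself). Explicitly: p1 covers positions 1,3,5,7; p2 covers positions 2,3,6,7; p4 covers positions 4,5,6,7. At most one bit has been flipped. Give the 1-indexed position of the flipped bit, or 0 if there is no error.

s1: b1⊕b3⊕b5⊕b7 = 1⊕1⊕0⊕0 = 0
s2: b2⊕b3⊕b6⊕b7 = 1⊕1⊕1⊕0 = 1
s4: b4⊕b5⊕b6⊕b7 = 1⊕0⊕1⊕0 = 0
Syndrome (s4...s1) = 010 → position 2.

2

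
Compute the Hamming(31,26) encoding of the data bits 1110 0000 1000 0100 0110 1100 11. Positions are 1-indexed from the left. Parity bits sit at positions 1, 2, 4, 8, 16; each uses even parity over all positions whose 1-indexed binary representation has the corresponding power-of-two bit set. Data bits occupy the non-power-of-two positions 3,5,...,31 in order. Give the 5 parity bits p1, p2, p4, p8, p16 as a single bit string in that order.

Place data bits at non-power-of-two positions: b3=1, b5=1, b6=1, b7=0, b9=0, b10=0, b11=0, b12=0, b13=1, b14=0, b15=0, b17=0, b18=0, b19=1, b20=0, b21=0, b22=0, b23=1, b24=1, b25=0, b26=1, b27=1, b28=0, b29=0, b30=1, b31=1.
p1 = XOR of data positions {3,5,7,9,11,13,15,17,19,21,23,25,27,29,31} = 1⊕1⊕0⊕0⊕0⊕1⊕0⊕0⊕1⊕0⊕1⊕0⊕1⊕0⊕1 = 1
p2 = XOR of data positions {3,6,7,10,11,14,15,18,19,22,23,26,27,30,31} = 1⊕1⊕0⊕0⊕0⊕0⊕0⊕0⊕1⊕0⊕1⊕1⊕1⊕1⊕1 = 0
p4 = XOR of data positions {5,6,7,12,13,14,15,20,21,22,23,28,29,30,31} = 1⊕1⊕0⊕0⊕1⊕0⊕0⊕0⊕0⊕0⊕1⊕0⊕0⊕1⊕1 = 0
p8 = XOR of data positions {9,10,11,12,13,14,15,24,25,26,27,28,29,30,31} = 0⊕0⊕0⊕0⊕1⊕0⊕0⊕1⊕0⊕1⊕1⊕0⊕0⊕1⊕1 = 0
p16 = XOR of data positions {17,18,19,20,21,22,23,24,25,26,27,28,29,30,31} = 0⊕0⊕1⊕0⊕0⊕0⊕1⊕1⊕0⊕1⊕1⊕0⊕0⊕1⊕1 = 1
Parity bits p1,p2,p4,p8,p16 = 10001

10001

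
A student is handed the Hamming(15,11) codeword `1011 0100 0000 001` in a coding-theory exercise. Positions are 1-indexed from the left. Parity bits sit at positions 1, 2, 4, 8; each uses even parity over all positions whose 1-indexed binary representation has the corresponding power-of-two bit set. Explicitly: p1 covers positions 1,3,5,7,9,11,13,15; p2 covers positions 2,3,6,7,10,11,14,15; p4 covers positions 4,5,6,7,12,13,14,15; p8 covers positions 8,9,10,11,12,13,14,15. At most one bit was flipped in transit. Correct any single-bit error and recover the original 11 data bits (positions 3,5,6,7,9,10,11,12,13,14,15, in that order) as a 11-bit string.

10100000000

s1: b1⊕b3⊕b5⊕b7⊕b9⊕b11⊕b13⊕b15 = 1⊕1⊕0⊕0⊕0⊕0⊕0⊕1 = 1
s2: b2⊕b3⊕b6⊕b7⊕b10⊕b11⊕b14⊕b15 = 0⊕1⊕1⊕0⊕0⊕0⊕0⊕1 = 1
s4: b4⊕b5⊕b6⊕b7⊕b12⊕b13⊕b14⊕b15 = 1⊕0⊕1⊕0⊕0⊕0⊕0⊕1 = 1
s8: b8⊕b9⊕b10⊕b11⊕b12⊕b13⊕b14⊕b15 = 0⊕0⊕0⊕0⊕0⊕0⊕0⊕1 = 1
Syndrome (s8...s1) = 1111 → position 15.
Flip bit 15: corrected codeword = 101101000000000
Data bits at positions 3,5,6,7,9,10,11,12,13,14,15: 10100000000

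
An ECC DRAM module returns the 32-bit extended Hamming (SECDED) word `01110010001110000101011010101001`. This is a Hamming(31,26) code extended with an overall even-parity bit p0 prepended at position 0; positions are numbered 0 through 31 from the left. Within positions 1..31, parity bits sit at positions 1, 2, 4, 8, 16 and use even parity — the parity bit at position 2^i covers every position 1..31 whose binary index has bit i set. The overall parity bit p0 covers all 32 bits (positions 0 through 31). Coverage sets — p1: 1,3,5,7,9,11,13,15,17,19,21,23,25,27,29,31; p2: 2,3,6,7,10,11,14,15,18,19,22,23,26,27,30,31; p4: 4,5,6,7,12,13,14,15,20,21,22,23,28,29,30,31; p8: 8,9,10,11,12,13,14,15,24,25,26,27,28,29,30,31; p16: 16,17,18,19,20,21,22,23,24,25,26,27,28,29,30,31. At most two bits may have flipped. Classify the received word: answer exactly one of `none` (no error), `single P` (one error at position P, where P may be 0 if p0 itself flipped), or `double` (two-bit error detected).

s1: b1⊕b3⊕b5⊕b7⊕b9⊕b11⊕b13⊕b15⊕b17⊕b19⊕b21⊕b23⊕b25⊕b27⊕b29⊕b31 = 1⊕1⊕0⊕0⊕0⊕1⊕0⊕0⊕1⊕1⊕1⊕0⊕0⊕0⊕0⊕1 = 1
s2: b2⊕b3⊕b6⊕b7⊕b10⊕b11⊕b14⊕b15⊕b18⊕b19⊕b22⊕b23⊕b26⊕b27⊕b30⊕b31 = 1⊕1⊕1⊕0⊕1⊕1⊕0⊕0⊕0⊕1⊕1⊕0⊕1⊕0⊕0⊕1 = 1
s4: b4⊕b5⊕b6⊕b7⊕b12⊕b13⊕b14⊕b15⊕b20⊕b21⊕b22⊕b23⊕b28⊕b29⊕b30⊕b31 = 0⊕0⊕1⊕0⊕1⊕0⊕0⊕0⊕0⊕1⊕1⊕0⊕1⊕0⊕0⊕1 = 0
s8: b8⊕b9⊕b10⊕b11⊕b12⊕b13⊕b14⊕b15⊕b24⊕b25⊕b26⊕b27⊕b28⊕b29⊕b30⊕b31 = 0⊕0⊕1⊕1⊕1⊕0⊕0⊕0⊕1⊕0⊕1⊕0⊕1⊕0⊕0⊕1 = 1
s16: b16⊕b17⊕b18⊕b19⊕b20⊕b21⊕b22⊕b23⊕b24⊕b25⊕b26⊕b27⊕b28⊕b29⊕b30⊕b31 = 0⊕1⊕0⊕1⊕0⊕1⊕1⊕0⊕1⊕0⊕1⊕0⊕1⊕0⊕0⊕1 = 0
Syndrome (s16...s1) = 01011 → position 11.
Overall parity (XOR of all 32 bits, including p0): 0⊕1⊕1⊕1⊕0⊕0⊕1⊕0⊕0⊕0⊕1⊕1⊕1⊕0⊕0⊕0⊕0⊕1⊕0⊕1⊕0⊕1⊕1⊕0⊕1⊕0⊕1⊕0⊕1⊕0⊕0⊕1 = 1
Overall=1, syndrome position=11 → single-bit error at position 11.

single 11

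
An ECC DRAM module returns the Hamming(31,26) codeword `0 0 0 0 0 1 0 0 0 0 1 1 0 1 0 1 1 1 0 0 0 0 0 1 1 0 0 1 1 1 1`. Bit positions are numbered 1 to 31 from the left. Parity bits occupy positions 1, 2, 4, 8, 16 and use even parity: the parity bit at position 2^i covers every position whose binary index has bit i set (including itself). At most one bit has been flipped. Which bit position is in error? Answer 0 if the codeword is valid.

s1: b1⊕b3⊕b5⊕b7⊕b9⊕b11⊕b13⊕b15⊕b17⊕b19⊕b21⊕b23⊕b25⊕b27⊕b29⊕b31 = 0⊕0⊕0⊕0⊕0⊕1⊕0⊕0⊕1⊕0⊕0⊕0⊕1⊕0⊕1⊕1 = 1
s2: b2⊕b3⊕b6⊕b7⊕b10⊕b11⊕b14⊕b15⊕b18⊕b19⊕b22⊕b23⊕b26⊕b27⊕b30⊕b31 = 0⊕0⊕1⊕0⊕0⊕1⊕1⊕0⊕1⊕0⊕0⊕0⊕0⊕0⊕1⊕1 = 0
s4: b4⊕b5⊕b6⊕b7⊕b12⊕b13⊕b14⊕b15⊕b20⊕b21⊕b22⊕b23⊕b28⊕b29⊕b30⊕b31 = 0⊕0⊕1⊕0⊕1⊕0⊕1⊕0⊕0⊕0⊕0⊕0⊕1⊕1⊕1⊕1 = 1
s8: b8⊕b9⊕b10⊕b11⊕b12⊕b13⊕b14⊕b15⊕b24⊕b25⊕b26⊕b27⊕b28⊕b29⊕b30⊕b31 = 0⊕0⊕0⊕1⊕1⊕0⊕1⊕0⊕1⊕1⊕0⊕0⊕1⊕1⊕1⊕1 = 1
s16: b16⊕b17⊕b18⊕b19⊕b20⊕b21⊕b22⊕b23⊕b24⊕b25⊕b26⊕b27⊕b28⊕b29⊕b30⊕b31 = 1⊕1⊕1⊕0⊕0⊕0⊕0⊕0⊕1⊕1⊕0⊕0⊕1⊕1⊕1⊕1 = 1
Syndrome (s16...s1) = 11101 → position 29.

29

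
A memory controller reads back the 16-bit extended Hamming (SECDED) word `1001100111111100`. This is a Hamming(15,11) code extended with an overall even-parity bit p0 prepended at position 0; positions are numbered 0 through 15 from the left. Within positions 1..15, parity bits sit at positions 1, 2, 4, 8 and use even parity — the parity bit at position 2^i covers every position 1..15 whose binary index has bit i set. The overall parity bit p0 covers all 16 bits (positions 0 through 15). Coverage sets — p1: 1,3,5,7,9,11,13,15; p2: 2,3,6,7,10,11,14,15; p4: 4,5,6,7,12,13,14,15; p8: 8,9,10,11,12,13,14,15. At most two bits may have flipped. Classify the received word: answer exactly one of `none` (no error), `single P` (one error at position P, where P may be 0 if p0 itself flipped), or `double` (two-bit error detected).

s1: b1⊕b3⊕b5⊕b7⊕b9⊕b11⊕b13⊕b15 = 0⊕1⊕0⊕1⊕1⊕1⊕1⊕0 = 1
s2: b2⊕b3⊕b6⊕b7⊕b10⊕b11⊕b14⊕b15 = 0⊕1⊕0⊕1⊕1⊕1⊕0⊕0 = 0
s4: b4⊕b5⊕b6⊕b7⊕b12⊕b13⊕b14⊕b15 = 1⊕0⊕0⊕1⊕1⊕1⊕0⊕0 = 0
s8: b8⊕b9⊕b10⊕b11⊕b12⊕b13⊕b14⊕b15 = 1⊕1⊕1⊕1⊕1⊕1⊕0⊕0 = 0
Syndrome (s8...s1) = 0001 → position 1.
Overall parity (XOR of all 16 bits, including p0): 1⊕0⊕0⊕1⊕1⊕0⊕0⊕1⊕1⊕1⊕1⊕1⊕1⊕1⊕0⊕0 = 0
Overall=0, syndrome position=1 → double-bit error detected (uncorrectable).

double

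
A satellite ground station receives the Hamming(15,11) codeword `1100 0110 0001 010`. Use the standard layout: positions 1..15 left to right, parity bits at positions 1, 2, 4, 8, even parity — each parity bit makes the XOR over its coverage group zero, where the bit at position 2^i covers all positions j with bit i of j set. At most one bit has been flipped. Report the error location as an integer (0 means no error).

0

s1: b1⊕b3⊕b5⊕b7⊕b9⊕b11⊕b13⊕b15 = 1⊕0⊕0⊕1⊕0⊕0⊕0⊕0 = 0
s2: b2⊕b3⊕b6⊕b7⊕b10⊕b11⊕b14⊕b15 = 1⊕0⊕1⊕1⊕0⊕0⊕1⊕0 = 0
s4: b4⊕b5⊕b6⊕b7⊕b12⊕b13⊕b14⊕b15 = 0⊕0⊕1⊕1⊕1⊕0⊕1⊕0 = 0
s8: b8⊕b9⊕b10⊕b11⊕b12⊕b13⊕b14⊕b15 = 0⊕0⊕0⊕0⊕1⊕0⊕1⊕0 = 0
Syndrome (s8...s1) = 0000 → position 0 (no error).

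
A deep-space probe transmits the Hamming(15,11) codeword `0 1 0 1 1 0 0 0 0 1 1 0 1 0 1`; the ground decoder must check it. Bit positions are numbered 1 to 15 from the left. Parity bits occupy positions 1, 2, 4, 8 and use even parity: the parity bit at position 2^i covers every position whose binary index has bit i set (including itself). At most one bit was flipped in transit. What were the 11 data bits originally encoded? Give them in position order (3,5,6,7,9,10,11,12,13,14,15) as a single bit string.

01000110101

s1: b1⊕b3⊕b5⊕b7⊕b9⊕b11⊕b13⊕b15 = 0⊕0⊕1⊕0⊕0⊕1⊕1⊕1 = 0
s2: b2⊕b3⊕b6⊕b7⊕b10⊕b11⊕b14⊕b15 = 1⊕0⊕0⊕0⊕1⊕1⊕0⊕1 = 0
s4: b4⊕b5⊕b6⊕b7⊕b12⊕b13⊕b14⊕b15 = 1⊕1⊕0⊕0⊕0⊕1⊕0⊕1 = 0
s8: b8⊕b9⊕b10⊕b11⊕b12⊕b13⊕b14⊕b15 = 0⊕0⊕1⊕1⊕0⊕1⊕0⊕1 = 0
Syndrome (s8...s1) = 0000 → position 0 (no error).
No correction needed.
Data bits at positions 3,5,6,7,9,10,11,12,13,14,15: 01000110101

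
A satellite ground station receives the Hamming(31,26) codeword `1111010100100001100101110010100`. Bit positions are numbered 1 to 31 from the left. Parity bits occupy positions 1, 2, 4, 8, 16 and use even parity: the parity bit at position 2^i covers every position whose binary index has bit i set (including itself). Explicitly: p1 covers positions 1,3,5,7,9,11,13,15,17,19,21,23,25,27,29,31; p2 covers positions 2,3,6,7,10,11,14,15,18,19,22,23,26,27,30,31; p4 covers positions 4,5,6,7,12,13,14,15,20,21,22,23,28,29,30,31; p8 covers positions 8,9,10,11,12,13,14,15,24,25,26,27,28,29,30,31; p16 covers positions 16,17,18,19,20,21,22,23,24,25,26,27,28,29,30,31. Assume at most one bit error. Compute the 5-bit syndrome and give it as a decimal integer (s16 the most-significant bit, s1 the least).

11

s1: b1⊕b3⊕b5⊕b7⊕b9⊕b11⊕b13⊕b15⊕b17⊕b19⊕b21⊕b23⊕b25⊕b27⊕b29⊕b31 = 1⊕1⊕0⊕0⊕0⊕1⊕0⊕0⊕1⊕0⊕0⊕1⊕0⊕1⊕1⊕0 = 1
s2: b2⊕b3⊕b6⊕b7⊕b10⊕b11⊕b14⊕b15⊕b18⊕b19⊕b22⊕b23⊕b26⊕b27⊕b30⊕b31 = 1⊕1⊕1⊕0⊕0⊕1⊕0⊕0⊕0⊕0⊕1⊕1⊕0⊕1⊕0⊕0 = 1
s4: b4⊕b5⊕b6⊕b7⊕b12⊕b13⊕b14⊕b15⊕b20⊕b21⊕b22⊕b23⊕b28⊕b29⊕b30⊕b31 = 1⊕0⊕1⊕0⊕0⊕0⊕0⊕0⊕1⊕0⊕1⊕1⊕0⊕1⊕0⊕0 = 0
s8: b8⊕b9⊕b10⊕b11⊕b12⊕b13⊕b14⊕b15⊕b24⊕b25⊕b26⊕b27⊕b28⊕b29⊕b30⊕b31 = 1⊕0⊕0⊕1⊕0⊕0⊕0⊕0⊕1⊕0⊕0⊕1⊕0⊕1⊕0⊕0 = 1
s16: b16⊕b17⊕b18⊕b19⊕b20⊕b21⊕b22⊕b23⊕b24⊕b25⊕b26⊕b27⊕b28⊕b29⊕b30⊕b31 = 1⊕1⊕0⊕0⊕1⊕0⊕1⊕1⊕1⊕0⊕0⊕1⊕0⊕1⊕0⊕0 = 0
Syndrome (s16...s1) = 01011 → position 11.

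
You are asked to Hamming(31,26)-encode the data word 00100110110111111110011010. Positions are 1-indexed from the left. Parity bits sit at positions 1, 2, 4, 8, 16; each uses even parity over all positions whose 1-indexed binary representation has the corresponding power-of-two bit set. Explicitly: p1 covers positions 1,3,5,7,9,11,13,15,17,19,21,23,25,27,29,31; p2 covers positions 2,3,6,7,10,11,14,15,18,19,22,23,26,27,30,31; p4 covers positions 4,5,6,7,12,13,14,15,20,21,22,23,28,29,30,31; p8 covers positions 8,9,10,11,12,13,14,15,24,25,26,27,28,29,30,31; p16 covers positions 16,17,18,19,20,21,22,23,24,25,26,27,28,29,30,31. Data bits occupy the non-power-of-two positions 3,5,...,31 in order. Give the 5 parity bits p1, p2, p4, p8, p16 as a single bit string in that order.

Place data bits at non-power-of-two positions: b3=0, b5=0, b6=1, b7=0, b9=0, b10=1, b11=1, b12=0, b13=1, b14=1, b15=0, b17=1, b18=1, b19=1, b20=1, b21=1, b22=1, b23=1, b24=1, b25=0, b26=0, b27=1, b28=1, b29=0, b30=1, b31=0.
p1 = XOR of data positions {3,5,7,9,11,13,15,17,19,21,23,25,27,29,31} = 0⊕0⊕0⊕0⊕1⊕1⊕0⊕1⊕1⊕1⊕1⊕0⊕1⊕0⊕0 = 1
p2 = XOR of data positions {3,6,7,10,11,14,15,18,19,22,23,26,27,30,31} = 0⊕1⊕0⊕1⊕1⊕1⊕0⊕1⊕1⊕1⊕1⊕0⊕1⊕1⊕0 = 0
p4 = XOR of data positions {5,6,7,12,13,14,15,20,21,22,23,28,29,30,31} = 0⊕1⊕0⊕0⊕1⊕1⊕0⊕1⊕1⊕1⊕1⊕1⊕0⊕1⊕0 = 1
p8 = XOR of data positions {9,10,11,12,13,14,15,24,25,26,27,28,29,30,31} = 0⊕1⊕1⊕0⊕1⊕1⊕0⊕1⊕0⊕0⊕1⊕1⊕0⊕1⊕0 = 0
p16 = XOR of data positions {17,18,19,20,21,22,23,24,25,26,27,28,29,30,31} = 1⊕1⊕1⊕1⊕1⊕1⊕1⊕1⊕0⊕0⊕1⊕1⊕0⊕1⊕0 = 1
Parity bits p1,p2,p4,p8,p16 = 10101

10101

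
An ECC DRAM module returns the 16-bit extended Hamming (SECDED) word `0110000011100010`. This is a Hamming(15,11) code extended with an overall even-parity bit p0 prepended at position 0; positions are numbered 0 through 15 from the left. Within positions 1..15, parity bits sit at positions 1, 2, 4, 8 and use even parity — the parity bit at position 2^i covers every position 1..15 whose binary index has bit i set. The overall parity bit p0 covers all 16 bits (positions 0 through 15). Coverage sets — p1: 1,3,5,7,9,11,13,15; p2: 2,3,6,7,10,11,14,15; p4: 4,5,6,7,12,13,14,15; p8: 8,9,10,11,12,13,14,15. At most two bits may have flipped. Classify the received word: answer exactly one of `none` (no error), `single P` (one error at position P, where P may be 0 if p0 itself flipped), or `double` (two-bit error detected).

s1: b1⊕b3⊕b5⊕b7⊕b9⊕b11⊕b13⊕b15 = 1⊕0⊕0⊕0⊕1⊕0⊕0⊕0 = 0
s2: b2⊕b3⊕b6⊕b7⊕b10⊕b11⊕b14⊕b15 = 1⊕0⊕0⊕0⊕1⊕0⊕1⊕0 = 1
s4: b4⊕b5⊕b6⊕b7⊕b12⊕b13⊕b14⊕b15 = 0⊕0⊕0⊕0⊕0⊕0⊕1⊕0 = 1
s8: b8⊕b9⊕b10⊕b11⊕b12⊕b13⊕b14⊕b15 = 1⊕1⊕1⊕0⊕0⊕0⊕1⊕0 = 0
Syndrome (s8...s1) = 0110 → position 6.
Overall parity (XOR of all 16 bits, including p0): 0⊕1⊕1⊕0⊕0⊕0⊕0⊕0⊕1⊕1⊕1⊕0⊕0⊕0⊕1⊕0 = 0
Overall=0, syndrome position=6 → double-bit error detected (uncorrectable).

double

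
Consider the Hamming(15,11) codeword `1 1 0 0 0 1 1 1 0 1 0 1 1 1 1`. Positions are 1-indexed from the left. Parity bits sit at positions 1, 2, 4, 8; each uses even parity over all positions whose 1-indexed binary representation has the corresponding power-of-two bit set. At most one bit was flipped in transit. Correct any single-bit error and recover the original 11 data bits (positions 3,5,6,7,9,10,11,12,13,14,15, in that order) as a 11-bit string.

s1: b1⊕b3⊕b5⊕b7⊕b9⊕b11⊕b13⊕b15 = 1⊕0⊕0⊕1⊕0⊕0⊕1⊕1 = 0
s2: b2⊕b3⊕b6⊕b7⊕b10⊕b11⊕b14⊕b15 = 1⊕0⊕1⊕1⊕1⊕0⊕1⊕1 = 0
s4: b4⊕b5⊕b6⊕b7⊕b12⊕b13⊕b14⊕b15 = 0⊕0⊕1⊕1⊕1⊕1⊕1⊕1 = 0
s8: b8⊕b9⊕b10⊕b11⊕b12⊕b13⊕b14⊕b15 = 1⊕0⊕1⊕0⊕1⊕1⊕1⊕1 = 0
Syndrome (s8...s1) = 0000 → position 0 (no error).
No correction needed.
Data bits at positions 3,5,6,7,9,10,11,12,13,14,15: 00110101111

00110101111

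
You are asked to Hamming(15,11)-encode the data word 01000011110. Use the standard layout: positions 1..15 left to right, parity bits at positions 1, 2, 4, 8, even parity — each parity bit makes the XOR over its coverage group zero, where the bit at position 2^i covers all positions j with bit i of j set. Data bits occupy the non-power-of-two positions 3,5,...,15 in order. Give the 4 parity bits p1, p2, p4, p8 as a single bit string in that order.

1000

Place data bits at non-power-of-two positions: b3=0, b5=1, b6=0, b7=0, b9=0, b10=0, b11=1, b12=1, b13=1, b14=1, b15=0.
p1 = XOR of data positions {3,5,7,9,11,13,15} = 0⊕1⊕0⊕0⊕1⊕1⊕0 = 1
p2 = XOR of data positions {3,6,7,10,11,14,15} = 0⊕0⊕0⊕0⊕1⊕1⊕0 = 0
p4 = XOR of data positions {5,6,7,12,13,14,15} = 1⊕0⊕0⊕1⊕1⊕1⊕0 = 0
p8 = XOR of data positions {9,10,11,12,13,14,15} = 0⊕0⊕1⊕1⊕1⊕1⊕0 = 0
Parity bits p1,p2,p4,p8 = 1000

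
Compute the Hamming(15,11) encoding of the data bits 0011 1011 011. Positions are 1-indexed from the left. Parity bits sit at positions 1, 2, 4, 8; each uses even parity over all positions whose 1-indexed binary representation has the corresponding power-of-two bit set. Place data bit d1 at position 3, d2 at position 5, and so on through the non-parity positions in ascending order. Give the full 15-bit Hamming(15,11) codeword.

Place data bits at non-power-of-two positions: b3=0, b5=0, b6=1, b7=1, b9=1, b10=0, b11=1, b12=1, b13=0, b14=1, b15=1.
p1 = XOR of data positions {3,5,7,9,11,13,15} = 0⊕0⊕1⊕1⊕1⊕0⊕1 = 0
p2 = XOR of data positions {3,6,7,10,11,14,15} = 0⊕1⊕1⊕0⊕1⊕1⊕1 = 1
p4 = XOR of data positions {5,6,7,12,13,14,15} = 0⊕1⊕1⊕1⊕0⊕1⊕1 = 1
p8 = XOR of data positions {9,10,11,12,13,14,15} = 1⊕0⊕1⊕1⊕0⊕1⊕1 = 1
Codeword b1..b15 = 010101111011011

010101111011011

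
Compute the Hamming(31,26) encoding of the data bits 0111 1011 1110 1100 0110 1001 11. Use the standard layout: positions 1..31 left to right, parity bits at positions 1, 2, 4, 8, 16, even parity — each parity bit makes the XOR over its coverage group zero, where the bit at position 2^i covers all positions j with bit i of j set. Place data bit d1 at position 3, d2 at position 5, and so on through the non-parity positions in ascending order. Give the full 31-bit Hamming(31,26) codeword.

0101111110111110011000110100111

Place data bits at non-power-of-two positions: b3=0, b5=1, b6=1, b7=1, b9=1, b10=0, b11=1, b12=1, b13=1, b14=1, b15=1, b17=0, b18=1, b19=1, b20=0, b21=0, b22=0, b23=1, b24=1, b25=0, b26=1, b27=0, b28=0, b29=1, b30=1, b31=1.
p1 = XOR of data positions {3,5,7,9,11,13,15,17,19,21,23,25,27,29,31} = 0⊕1⊕1⊕1⊕1⊕1⊕1⊕0⊕1⊕0⊕1⊕0⊕0⊕1⊕1 = 0
p2 = XOR of data positions {3,6,7,10,11,14,15,18,19,22,23,26,27,30,31} = 0⊕1⊕1⊕0⊕1⊕1⊕1⊕1⊕1⊕0⊕1⊕1⊕0⊕1⊕1 = 1
p4 = XOR of data positions {5,6,7,12,13,14,15,20,21,22,23,28,29,30,31} = 1⊕1⊕1⊕1⊕1⊕1⊕1⊕0⊕0⊕0⊕1⊕0⊕1⊕1⊕1 = 1
p8 = XOR of data positions {9,10,11,12,13,14,15,24,25,26,27,28,29,30,31} = 1⊕0⊕1⊕1⊕1⊕1⊕1⊕1⊕0⊕1⊕0⊕0⊕1⊕1⊕1 = 1
p16 = XOR of data positions {17,18,19,20,21,22,23,24,25,26,27,28,29,30,31} = 0⊕1⊕1⊕0⊕0⊕0⊕1⊕1⊕0⊕1⊕0⊕0⊕1⊕1⊕1 = 0
Codeword b1..b31 = 0101111110111110011000110100111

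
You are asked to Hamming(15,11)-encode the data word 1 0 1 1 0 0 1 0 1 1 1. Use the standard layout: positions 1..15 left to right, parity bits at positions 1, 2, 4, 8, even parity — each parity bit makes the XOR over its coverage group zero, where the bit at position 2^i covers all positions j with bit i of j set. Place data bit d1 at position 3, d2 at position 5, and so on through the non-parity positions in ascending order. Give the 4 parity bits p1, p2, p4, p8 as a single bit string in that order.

1010

Place data bits at non-power-of-two positions: b3=1, b5=0, b6=1, b7=1, b9=0, b10=0, b11=1, b12=0, b13=1, b14=1, b15=1.
p1 = XOR of data positions {3,5,7,9,11,13,15} = 1⊕0⊕1⊕0⊕1⊕1⊕1 = 1
p2 = XOR of data positions {3,6,7,10,11,14,15} = 1⊕1⊕1⊕0⊕1⊕1⊕1 = 0
p4 = XOR of data positions {5,6,7,12,13,14,15} = 0⊕1⊕1⊕0⊕1⊕1⊕1 = 1
p8 = XOR of data positions {9,10,11,12,13,14,15} = 0⊕0⊕1⊕0⊕1⊕1⊕1 = 0
Parity bits p1,p2,p4,p8 = 1010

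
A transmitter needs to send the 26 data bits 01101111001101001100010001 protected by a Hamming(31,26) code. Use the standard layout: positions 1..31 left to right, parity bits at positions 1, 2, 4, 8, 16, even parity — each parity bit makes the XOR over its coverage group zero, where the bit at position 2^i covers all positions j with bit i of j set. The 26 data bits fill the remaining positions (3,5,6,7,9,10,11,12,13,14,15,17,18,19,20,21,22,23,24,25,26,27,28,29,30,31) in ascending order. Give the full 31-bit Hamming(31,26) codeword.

1101110111110010101001100010001

Place data bits at non-power-of-two positions: b3=0, b5=1, b6=1, b7=0, b9=1, b10=1, b11=1, b12=1, b13=0, b14=0, b15=1, b17=1, b18=0, b19=1, b20=0, b21=0, b22=1, b23=1, b24=0, b25=0, b26=0, b27=1, b28=0, b29=0, b30=0, b31=1.
p1 = XOR of data positions {3,5,7,9,11,13,15,17,19,21,23,25,27,29,31} = 0⊕1⊕0⊕1⊕1⊕0⊕1⊕1⊕1⊕0⊕1⊕0⊕1⊕0⊕1 = 1
p2 = XOR of data positions {3,6,7,10,11,14,15,18,19,22,23,26,27,30,31} = 0⊕1⊕0⊕1⊕1⊕0⊕1⊕0⊕1⊕1⊕1⊕0⊕1⊕0⊕1 = 1
p4 = XOR of data positions {5,6,7,12,13,14,15,20,21,22,23,28,29,30,31} = 1⊕1⊕0⊕1⊕0⊕0⊕1⊕0⊕0⊕1⊕1⊕0⊕0⊕0⊕1 = 1
p8 = XOR of data positions {9,10,11,12,13,14,15,24,25,26,27,28,29,30,31} = 1⊕1⊕1⊕1⊕0⊕0⊕1⊕0⊕0⊕0⊕1⊕0⊕0⊕0⊕1 = 1
p16 = XOR of data positions {17,18,19,20,21,22,23,24,25,26,27,28,29,30,31} = 1⊕0⊕1⊕0⊕0⊕1⊕1⊕0⊕0⊕0⊕1⊕0⊕0⊕0⊕1 = 0
Codeword b1..b31 = 1101110111110010101001100010001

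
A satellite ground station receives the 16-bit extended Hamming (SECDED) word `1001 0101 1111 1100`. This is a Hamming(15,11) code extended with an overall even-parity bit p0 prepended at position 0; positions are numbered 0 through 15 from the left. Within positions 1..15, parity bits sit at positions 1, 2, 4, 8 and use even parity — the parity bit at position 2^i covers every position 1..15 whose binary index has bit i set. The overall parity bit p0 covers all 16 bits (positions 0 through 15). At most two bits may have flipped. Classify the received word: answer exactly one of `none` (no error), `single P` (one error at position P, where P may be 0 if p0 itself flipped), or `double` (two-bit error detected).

none

s1: b1⊕b3⊕b5⊕b7⊕b9⊕b11⊕b13⊕b15 = 0⊕1⊕1⊕1⊕1⊕1⊕1⊕0 = 0
s2: b2⊕b3⊕b6⊕b7⊕b10⊕b11⊕b14⊕b15 = 0⊕1⊕0⊕1⊕1⊕1⊕0⊕0 = 0
s4: b4⊕b5⊕b6⊕b7⊕b12⊕b13⊕b14⊕b15 = 0⊕1⊕0⊕1⊕1⊕1⊕0⊕0 = 0
s8: b8⊕b9⊕b10⊕b11⊕b12⊕b13⊕b14⊕b15 = 1⊕1⊕1⊕1⊕1⊕1⊕0⊕0 = 0
Syndrome (s8...s1) = 0000 → position 0 (no error).
Overall parity (XOR of all 16 bits, including p0): 1⊕0⊕0⊕1⊕0⊕1⊕0⊕1⊕1⊕1⊕1⊕1⊕1⊕1⊕0⊕0 = 0
Overall=0, syndrome position=0 → no error.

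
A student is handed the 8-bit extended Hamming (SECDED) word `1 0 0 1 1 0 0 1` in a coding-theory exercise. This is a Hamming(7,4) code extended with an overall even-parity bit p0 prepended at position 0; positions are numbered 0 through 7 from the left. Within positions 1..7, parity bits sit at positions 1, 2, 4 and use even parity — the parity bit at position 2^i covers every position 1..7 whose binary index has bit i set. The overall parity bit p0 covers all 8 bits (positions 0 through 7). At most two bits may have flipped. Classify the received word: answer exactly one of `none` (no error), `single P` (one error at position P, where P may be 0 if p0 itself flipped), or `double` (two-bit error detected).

none

s1: b1⊕b3⊕b5⊕b7 = 0⊕1⊕0⊕1 = 0
s2: b2⊕b3⊕b6⊕b7 = 0⊕1⊕0⊕1 = 0
s4: b4⊕b5⊕b6⊕b7 = 1⊕0⊕0⊕1 = 0
Syndrome (s4...s1) = 000 → position 0 (no error).
Overall parity (XOR of all 8 bits, including p0): 1⊕0⊕0⊕1⊕1⊕0⊕0⊕1 = 0
Overall=0, syndrome position=0 → no error.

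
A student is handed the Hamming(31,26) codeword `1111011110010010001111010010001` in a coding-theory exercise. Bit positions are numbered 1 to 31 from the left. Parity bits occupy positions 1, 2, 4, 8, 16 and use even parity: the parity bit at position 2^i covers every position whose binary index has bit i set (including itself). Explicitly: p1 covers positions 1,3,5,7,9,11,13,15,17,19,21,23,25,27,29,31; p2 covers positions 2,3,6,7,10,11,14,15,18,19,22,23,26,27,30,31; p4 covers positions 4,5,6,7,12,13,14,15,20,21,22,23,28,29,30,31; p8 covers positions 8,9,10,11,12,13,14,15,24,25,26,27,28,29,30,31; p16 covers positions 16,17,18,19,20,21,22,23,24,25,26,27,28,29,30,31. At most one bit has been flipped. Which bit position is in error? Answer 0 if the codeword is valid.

31

s1: b1⊕b3⊕b5⊕b7⊕b9⊕b11⊕b13⊕b15⊕b17⊕b19⊕b21⊕b23⊕b25⊕b27⊕b29⊕b31 = 1⊕1⊕0⊕1⊕1⊕0⊕0⊕1⊕0⊕1⊕1⊕0⊕0⊕1⊕0⊕1 = 1
s2: b2⊕b3⊕b6⊕b7⊕b10⊕b11⊕b14⊕b15⊕b18⊕b19⊕b22⊕b23⊕b26⊕b27⊕b30⊕b31 = 1⊕1⊕1⊕1⊕0⊕0⊕0⊕1⊕0⊕1⊕1⊕0⊕0⊕1⊕0⊕1 = 1
s4: b4⊕b5⊕b6⊕b7⊕b12⊕b13⊕b14⊕b15⊕b20⊕b21⊕b22⊕b23⊕b28⊕b29⊕b30⊕b31 = 1⊕0⊕1⊕1⊕1⊕0⊕0⊕1⊕1⊕1⊕1⊕0⊕0⊕0⊕0⊕1 = 1
s8: b8⊕b9⊕b10⊕b11⊕b12⊕b13⊕b14⊕b15⊕b24⊕b25⊕b26⊕b27⊕b28⊕b29⊕b30⊕b31 = 1⊕1⊕0⊕0⊕1⊕0⊕0⊕1⊕1⊕0⊕0⊕1⊕0⊕0⊕0⊕1 = 1
s16: b16⊕b17⊕b18⊕b19⊕b20⊕b21⊕b22⊕b23⊕b24⊕b25⊕b26⊕b27⊕b28⊕b29⊕b30⊕b31 = 0⊕0⊕0⊕1⊕1⊕1⊕1⊕0⊕1⊕0⊕0⊕1⊕0⊕0⊕0⊕1 = 1
Syndrome (s16...s1) = 11111 → position 31.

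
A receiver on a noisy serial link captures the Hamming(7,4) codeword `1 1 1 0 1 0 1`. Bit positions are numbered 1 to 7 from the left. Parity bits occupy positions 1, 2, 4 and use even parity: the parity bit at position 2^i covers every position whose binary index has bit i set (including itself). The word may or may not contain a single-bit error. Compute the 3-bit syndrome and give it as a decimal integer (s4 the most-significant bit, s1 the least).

s1: b1⊕b3⊕b5⊕b7 = 1⊕1⊕1⊕1 = 0
s2: b2⊕b3⊕b6⊕b7 = 1⊕1⊕0⊕1 = 1
s4: b4⊕b5⊕b6⊕b7 = 0⊕1⊕0⊕1 = 0
Syndrome (s4...s1) = 010 → position 2.

2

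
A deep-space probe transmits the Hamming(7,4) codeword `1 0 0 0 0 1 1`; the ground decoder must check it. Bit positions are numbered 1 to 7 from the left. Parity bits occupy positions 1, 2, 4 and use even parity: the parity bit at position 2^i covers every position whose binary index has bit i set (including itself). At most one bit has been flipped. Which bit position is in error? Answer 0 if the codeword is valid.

s1: b1⊕b3⊕b5⊕b7 = 1⊕0⊕0⊕1 = 0
s2: b2⊕b3⊕b6⊕b7 = 0⊕0⊕1⊕1 = 0
s4: b4⊕b5⊕b6⊕b7 = 0⊕0⊕1⊕1 = 0
Syndrome (s4...s1) = 000 → position 0 (no error).

0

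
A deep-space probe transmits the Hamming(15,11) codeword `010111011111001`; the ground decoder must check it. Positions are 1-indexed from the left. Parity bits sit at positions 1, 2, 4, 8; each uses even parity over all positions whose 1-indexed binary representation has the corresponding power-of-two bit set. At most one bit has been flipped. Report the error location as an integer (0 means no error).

s1: b1⊕b3⊕b5⊕b7⊕b9⊕b11⊕b13⊕b15 = 0⊕0⊕1⊕0⊕1⊕1⊕0⊕1 = 0
s2: b2⊕b3⊕b6⊕b7⊕b10⊕b11⊕b14⊕b15 = 1⊕0⊕1⊕0⊕1⊕1⊕0⊕1 = 1
s4: b4⊕b5⊕b6⊕b7⊕b12⊕b13⊕b14⊕b15 = 1⊕1⊕1⊕0⊕1⊕0⊕0⊕1 = 1
s8: b8⊕b9⊕b10⊕b11⊕b12⊕b13⊕b14⊕b15 = 1⊕1⊕1⊕1⊕1⊕0⊕0⊕1 = 0
Syndrome (s8...s1) = 0110 → position 6.

6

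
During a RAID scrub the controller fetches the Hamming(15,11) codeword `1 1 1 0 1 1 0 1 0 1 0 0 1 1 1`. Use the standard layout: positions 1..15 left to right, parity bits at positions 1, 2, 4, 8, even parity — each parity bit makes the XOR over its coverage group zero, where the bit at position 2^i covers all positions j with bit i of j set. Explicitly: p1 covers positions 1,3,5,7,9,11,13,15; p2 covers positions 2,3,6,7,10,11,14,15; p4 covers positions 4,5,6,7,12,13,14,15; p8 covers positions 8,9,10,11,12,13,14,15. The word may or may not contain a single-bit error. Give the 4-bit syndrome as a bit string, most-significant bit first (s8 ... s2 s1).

s1: b1⊕b3⊕b5⊕b7⊕b9⊕b11⊕b13⊕b15 = 1⊕1⊕1⊕0⊕0⊕0⊕1⊕1 = 1
s2: b2⊕b3⊕b6⊕b7⊕b10⊕b11⊕b14⊕b15 = 1⊕1⊕1⊕0⊕1⊕0⊕1⊕1 = 0
s4: b4⊕b5⊕b6⊕b7⊕b12⊕b13⊕b14⊕b15 = 0⊕1⊕1⊕0⊕0⊕1⊕1⊕1 = 1
s8: b8⊕b9⊕b10⊕b11⊕b12⊕b13⊕b14⊕b15 = 1⊕0⊕1⊕0⊕0⊕1⊕1⊕1 = 1
Syndrome (s8...s1) = 1101 → position 13.

1101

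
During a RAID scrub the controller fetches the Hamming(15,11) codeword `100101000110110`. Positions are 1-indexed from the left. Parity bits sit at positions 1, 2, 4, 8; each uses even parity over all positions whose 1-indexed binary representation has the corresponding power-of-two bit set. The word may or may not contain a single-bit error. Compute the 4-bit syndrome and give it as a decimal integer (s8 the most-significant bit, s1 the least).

1

s1: b1⊕b3⊕b5⊕b7⊕b9⊕b11⊕b13⊕b15 = 1⊕0⊕0⊕0⊕0⊕1⊕1⊕0 = 1
s2: b2⊕b3⊕b6⊕b7⊕b10⊕b11⊕b14⊕b15 = 0⊕0⊕1⊕0⊕1⊕1⊕1⊕0 = 0
s4: b4⊕b5⊕b6⊕b7⊕b12⊕b13⊕b14⊕b15 = 1⊕0⊕1⊕0⊕0⊕1⊕1⊕0 = 0
s8: b8⊕b9⊕b10⊕b11⊕b12⊕b13⊕b14⊕b15 = 0⊕0⊕1⊕1⊕0⊕1⊕1⊕0 = 0
Syndrome (s8...s1) = 0001 → position 1.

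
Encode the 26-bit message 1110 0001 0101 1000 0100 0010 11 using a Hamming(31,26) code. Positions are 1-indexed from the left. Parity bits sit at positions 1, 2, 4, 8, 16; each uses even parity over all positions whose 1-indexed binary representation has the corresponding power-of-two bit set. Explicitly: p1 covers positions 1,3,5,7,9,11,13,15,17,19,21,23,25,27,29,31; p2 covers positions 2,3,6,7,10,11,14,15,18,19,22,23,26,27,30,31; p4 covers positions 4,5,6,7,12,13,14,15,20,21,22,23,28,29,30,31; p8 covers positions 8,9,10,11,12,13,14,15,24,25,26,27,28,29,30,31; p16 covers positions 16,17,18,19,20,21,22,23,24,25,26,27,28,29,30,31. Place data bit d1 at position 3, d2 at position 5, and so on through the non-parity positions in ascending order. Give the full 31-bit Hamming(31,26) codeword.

1110110100010100110000100001011

Place data bits at non-power-of-two positions: b3=1, b5=1, b6=1, b7=0, b9=0, b10=0, b11=0, b12=1, b13=0, b14=1, b15=0, b17=1, b18=1, b19=0, b20=0, b21=0, b22=0, b23=1, b24=0, b25=0, b26=0, b27=0, b28=1, b29=0, b30=1, b31=1.
p1 = XOR of data positions {3,5,7,9,11,13,15,17,19,21,23,25,27,29,31} = 1⊕1⊕0⊕0⊕0⊕0⊕0⊕1⊕0⊕0⊕1⊕0⊕0⊕0⊕1 = 1
p2 = XOR of data positions {3,6,7,10,11,14,15,18,19,22,23,26,27,30,31} = 1⊕1⊕0⊕0⊕0⊕1⊕0⊕1⊕0⊕0⊕1⊕0⊕0⊕1⊕1 = 1
p4 = XOR of data positions {5,6,7,12,13,14,15,20,21,22,23,28,29,30,31} = 1⊕1⊕0⊕1⊕0⊕1⊕0⊕0⊕0⊕0⊕1⊕1⊕0⊕1⊕1 = 0
p8 = XOR of data positions {9,10,11,12,13,14,15,24,25,26,27,28,29,30,31} = 0⊕0⊕0⊕1⊕0⊕1⊕0⊕0⊕0⊕0⊕0⊕1⊕0⊕1⊕1 = 1
p16 = XOR of data positions {17,18,19,20,21,22,23,24,25,26,27,28,29,30,31} = 1⊕1⊕0⊕0⊕0⊕0⊕1⊕0⊕0⊕0⊕0⊕1⊕0⊕1⊕1 = 0
Codeword b1..b31 = 1110110100010100110000100001011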